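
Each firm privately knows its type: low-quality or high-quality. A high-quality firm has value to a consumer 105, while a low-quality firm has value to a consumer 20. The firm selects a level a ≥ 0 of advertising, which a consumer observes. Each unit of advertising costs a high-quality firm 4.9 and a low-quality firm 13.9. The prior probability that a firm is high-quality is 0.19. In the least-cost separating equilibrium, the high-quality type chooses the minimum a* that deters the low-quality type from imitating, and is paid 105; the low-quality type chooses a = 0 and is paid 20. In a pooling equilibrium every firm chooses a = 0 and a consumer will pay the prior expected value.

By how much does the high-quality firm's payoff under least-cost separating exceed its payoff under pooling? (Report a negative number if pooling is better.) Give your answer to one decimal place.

38.9

Least-cost separating signal: a* solves 20 = 105 − 13.9·a*, so a* = (105 − 20)/13.9 ≈ 6.1151.
High-quality type's separating payoff: 105 − 4.9 × a* = 105 − 4.9 × (105 − 20)/13.9 = 105 − 416.5/13.9 ≈ 75.036.
Pooling payoff: 0.19 × 105 + 0.81 × 20 = 36.15.
Difference: 75.036 − 36.15 = 38.886, i.e. 38.9 to one decimal place.
The high-quality type prefers to separate.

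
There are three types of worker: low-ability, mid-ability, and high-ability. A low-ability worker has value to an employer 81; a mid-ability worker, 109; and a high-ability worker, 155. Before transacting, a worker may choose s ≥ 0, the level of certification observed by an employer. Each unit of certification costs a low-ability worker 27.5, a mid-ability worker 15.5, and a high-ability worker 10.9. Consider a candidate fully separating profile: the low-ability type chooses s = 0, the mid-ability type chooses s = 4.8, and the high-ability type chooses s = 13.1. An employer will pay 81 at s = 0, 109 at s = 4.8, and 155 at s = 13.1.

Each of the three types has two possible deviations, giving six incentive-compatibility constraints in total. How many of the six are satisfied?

Mid-ability (own payoff 109 − 15.5×4.8 = 34.6): to s=0 gives 81 → profitable ✗; to s=13.1 gives 155 − 15.5×13.1 = -48.05 → no gain ✓.
High-ability (own payoff 155 − 10.9×13.1 = 12.21): to s=0 gives 81 → profitable ✗; to s=4.8 gives 109 − 10.9×4.8 = 56.68 → profitable ✗.
Low-ability (own payoff 81): to s=4.8 gives 109 − 27.5×4.8 = -23 → no gain ✓; to s=13.1 gives 155 − 27.5×13.1 = -205.25 → no gain ✓.
3 of the 6 constraints hold; not an equilibrium.

3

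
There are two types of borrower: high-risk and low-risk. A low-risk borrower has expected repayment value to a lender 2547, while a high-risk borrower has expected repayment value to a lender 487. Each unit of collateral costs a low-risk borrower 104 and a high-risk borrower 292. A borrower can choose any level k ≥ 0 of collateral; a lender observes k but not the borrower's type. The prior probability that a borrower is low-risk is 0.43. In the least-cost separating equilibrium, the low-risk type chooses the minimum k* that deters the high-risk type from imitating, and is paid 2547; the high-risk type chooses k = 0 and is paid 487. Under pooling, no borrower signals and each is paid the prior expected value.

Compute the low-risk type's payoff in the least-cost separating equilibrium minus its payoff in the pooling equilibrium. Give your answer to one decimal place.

440.5

Least-cost separating signal: k* solves 487 = 2547 − 292·k*, so k* = (2547 − 487)/292 ≈ 7.0548.
Low-risk type's separating payoff: 2547 − 104 × k* = 2547 − 104 × (2547 − 487)/292 = 2547 − 214240/292 ≈ 1813.301.
Pooling payoff: 0.43 × 2547 + 0.57 × 487 = 1372.8.
Difference: 1813.301 − 1372.8 = 440.501, i.e. 440.5 to one decimal place.
The low-risk type prefers to separate.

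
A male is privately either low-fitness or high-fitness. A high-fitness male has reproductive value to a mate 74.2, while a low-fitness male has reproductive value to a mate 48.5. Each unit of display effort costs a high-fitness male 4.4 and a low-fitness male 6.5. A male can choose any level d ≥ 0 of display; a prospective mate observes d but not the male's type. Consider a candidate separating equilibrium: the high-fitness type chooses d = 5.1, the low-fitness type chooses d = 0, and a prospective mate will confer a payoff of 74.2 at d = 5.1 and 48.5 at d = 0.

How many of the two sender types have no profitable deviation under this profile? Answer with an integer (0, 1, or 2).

2

High-fitness type: signal → 74.2 − 4.4 × 5.1 = 51.76; deviate to 0 → 48.5. IC holds (51.76 ≥ 48.5).
Low-fitness type: stay at 0 → 48.5; mimic → 74.2 − 6.5 × 5.1 = 41.05. IC holds (48.5 ≥ 41.05).
2 of 2 constraints hold, so this is a separating equilibrium.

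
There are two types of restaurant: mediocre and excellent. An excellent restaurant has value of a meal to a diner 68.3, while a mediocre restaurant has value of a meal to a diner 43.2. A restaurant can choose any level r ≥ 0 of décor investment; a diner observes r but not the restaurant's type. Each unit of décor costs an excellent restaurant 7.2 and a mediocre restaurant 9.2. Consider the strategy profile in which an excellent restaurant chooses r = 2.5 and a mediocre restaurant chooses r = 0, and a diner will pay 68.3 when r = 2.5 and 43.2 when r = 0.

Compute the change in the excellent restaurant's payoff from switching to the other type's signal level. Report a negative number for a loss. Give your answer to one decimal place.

-7.1

Playing r = 2.5 the excellent restaurant receives 68.3 − 7.2 × 2.5 = 50.3.
Deviating to r = 0 yields 43.2 instead.
Gain from deviating: 43.2 − 50.3 = -7.1.
The gain is negative, so the excellent type's incentive-compatibility constraint is satisfied.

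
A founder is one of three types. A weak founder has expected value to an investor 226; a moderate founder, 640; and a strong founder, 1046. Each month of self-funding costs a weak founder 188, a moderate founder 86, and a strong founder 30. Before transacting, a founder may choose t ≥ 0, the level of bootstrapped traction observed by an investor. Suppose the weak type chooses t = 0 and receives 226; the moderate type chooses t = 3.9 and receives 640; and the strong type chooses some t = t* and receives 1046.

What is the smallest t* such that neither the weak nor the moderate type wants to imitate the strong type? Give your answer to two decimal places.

8.62

Moderate type (on-path payoff 640 − 86×3.9 = 304.6) won't mimic when 304.6 ≥ 1046 − 86·t*, i.e. t* ≥ 8.62.
Weak type (on-path payoff 226) won't mimic when 226 ≥ 1046 − 188·t*, i.e. t* ≥ 4.36.
Both must hold, so t* = max(4.36, 8.62) = 8.62. The moderate type's constraint binds.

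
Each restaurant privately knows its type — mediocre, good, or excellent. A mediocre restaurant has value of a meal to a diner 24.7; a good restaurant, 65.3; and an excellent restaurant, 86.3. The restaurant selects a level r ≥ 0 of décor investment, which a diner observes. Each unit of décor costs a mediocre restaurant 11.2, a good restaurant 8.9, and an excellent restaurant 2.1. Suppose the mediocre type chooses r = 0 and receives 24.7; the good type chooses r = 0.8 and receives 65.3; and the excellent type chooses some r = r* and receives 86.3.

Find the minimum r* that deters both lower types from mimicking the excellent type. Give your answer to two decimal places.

5.50

Mediocre type (on-path payoff 24.7) won't mimic when 24.7 ≥ 86.3 − 11.2·r*, i.e. r* ≥ 5.50.
Good type (on-path payoff 65.3 − 8.9×0.8 = 58.18) won't mimic when 58.18 ≥ 86.3 − 8.9·r*, i.e. r* ≥ 3.16.
Both must hold, so r* = max(5.50, 3.16) = 5.50. The mediocre type's constraint binds.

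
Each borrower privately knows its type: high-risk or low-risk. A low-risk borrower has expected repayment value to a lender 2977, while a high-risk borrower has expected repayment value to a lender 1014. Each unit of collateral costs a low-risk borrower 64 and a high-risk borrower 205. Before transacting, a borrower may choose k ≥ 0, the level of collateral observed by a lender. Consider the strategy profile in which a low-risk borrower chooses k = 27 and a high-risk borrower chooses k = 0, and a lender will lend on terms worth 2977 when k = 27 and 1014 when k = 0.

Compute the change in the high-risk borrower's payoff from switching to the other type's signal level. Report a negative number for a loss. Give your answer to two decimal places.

-3572.00

Playing k = 0 the high-risk borrower receives 1014.
Deviating to k = 27 brings payment 2977 at cost 205 × 27 = 5535, netting -2558.
Gain from deviating: -2558 − 1014 = -3572.00.
The gain is negative, so the high-risk type's incentive-compatibility constraint is satisfied.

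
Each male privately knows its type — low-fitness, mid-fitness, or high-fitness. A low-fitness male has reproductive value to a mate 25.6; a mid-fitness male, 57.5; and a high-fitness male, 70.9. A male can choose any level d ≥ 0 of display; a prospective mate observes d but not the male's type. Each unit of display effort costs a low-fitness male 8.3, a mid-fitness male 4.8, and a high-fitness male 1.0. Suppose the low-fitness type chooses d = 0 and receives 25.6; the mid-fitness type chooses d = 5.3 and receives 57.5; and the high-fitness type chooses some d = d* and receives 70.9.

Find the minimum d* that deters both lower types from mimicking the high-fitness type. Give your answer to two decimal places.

Low-fitness type (on-path payoff 25.6) won't mimic when 25.6 ≥ 70.9 − 8.3·d*, i.e. d* ≥ 5.46.
Mid-fitness type (on-path payoff 57.5 − 4.8×5.3 = 32.06) won't mimic when 32.06 ≥ 70.9 − 4.8·d*, i.e. d* ≥ 8.09.
Both must hold, so d* = max(5.46, 8.09) = 8.09. The mid-fitness type's constraint binds.

8.09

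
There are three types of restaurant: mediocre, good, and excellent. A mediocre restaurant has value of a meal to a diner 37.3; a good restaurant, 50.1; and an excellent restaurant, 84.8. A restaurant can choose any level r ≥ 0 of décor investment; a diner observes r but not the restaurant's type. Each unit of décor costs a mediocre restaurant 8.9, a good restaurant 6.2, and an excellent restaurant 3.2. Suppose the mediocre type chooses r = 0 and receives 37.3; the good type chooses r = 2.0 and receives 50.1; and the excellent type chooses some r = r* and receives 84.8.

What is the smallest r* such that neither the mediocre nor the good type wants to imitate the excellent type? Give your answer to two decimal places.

Good type (on-path payoff 50.1 − 6.2×2.0 = 37.7) won't mimic when 37.7 ≥ 84.8 − 6.2·r*, i.e. r* ≥ 7.60.
Mediocre type (on-path payoff 37.3) won't mimic when 37.3 ≥ 84.8 − 8.9·r*, i.e. r* ≥ 5.34.
Both must hold, so r* = max(5.34, 7.60) = 7.60. The good type's constraint binds.

7.60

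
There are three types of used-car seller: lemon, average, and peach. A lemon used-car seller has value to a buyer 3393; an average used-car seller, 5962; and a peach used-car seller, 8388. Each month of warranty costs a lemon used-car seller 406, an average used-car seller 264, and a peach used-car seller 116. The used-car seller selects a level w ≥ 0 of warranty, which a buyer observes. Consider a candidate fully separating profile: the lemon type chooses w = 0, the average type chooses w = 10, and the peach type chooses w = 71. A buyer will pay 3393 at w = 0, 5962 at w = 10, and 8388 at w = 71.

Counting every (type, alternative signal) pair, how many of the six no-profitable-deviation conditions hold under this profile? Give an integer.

3

Average (own payoff 5962 − 264×10 = 3322): to w=0 gives 3393 → profitable ✗; to w=71 gives 8388 − 264×71 = -10356 → no gain ✓.
Peach (own payoff 8388 − 116×71 = 152): to w=0 gives 3393 → profitable ✗; to w=10 gives 5962 − 116×10 = 4802 → profitable ✗.
Lemon (own payoff 3393): to w=10 gives 5962 − 406×10 = 1902 → no gain ✓; to w=71 gives 8388 − 406×71 = -20438 → no gain ✓.
3 of the 6 constraints hold; not an equilibrium.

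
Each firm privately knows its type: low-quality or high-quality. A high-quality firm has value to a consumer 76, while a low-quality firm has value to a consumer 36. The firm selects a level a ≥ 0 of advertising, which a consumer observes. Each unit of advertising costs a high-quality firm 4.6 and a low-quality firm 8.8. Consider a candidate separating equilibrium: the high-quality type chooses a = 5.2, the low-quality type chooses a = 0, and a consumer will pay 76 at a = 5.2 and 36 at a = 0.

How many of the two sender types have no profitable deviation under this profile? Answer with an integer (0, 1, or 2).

High-quality type: signal → 76 − 4.6 × 5.2 = 52.08; deviate to 0 → 36. IC holds (52.08 ≥ 36).
Low-quality type: stay at 0 → 36; mimic → 76 − 8.8 × 5.2 = 30.24. IC holds (36 ≥ 30.24).
2 of 2 constraints hold, so this is a separating equilibrium.

2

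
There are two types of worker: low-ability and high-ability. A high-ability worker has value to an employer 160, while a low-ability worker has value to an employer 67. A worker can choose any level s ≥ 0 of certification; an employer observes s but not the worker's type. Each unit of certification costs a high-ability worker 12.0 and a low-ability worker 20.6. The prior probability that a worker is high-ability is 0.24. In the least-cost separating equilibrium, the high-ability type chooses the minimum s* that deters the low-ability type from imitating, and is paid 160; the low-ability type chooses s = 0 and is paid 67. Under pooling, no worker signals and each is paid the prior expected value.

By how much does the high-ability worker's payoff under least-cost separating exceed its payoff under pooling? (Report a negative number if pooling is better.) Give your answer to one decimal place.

Least-cost separating signal: s* solves 67 = 160 − 20.6·s*, so s* = (160 − 67)/20.6 ≈ 4.5146.
High-ability type's separating payoff: 160 − 12.0 × s* = 160 − 12.0 × (160 − 67)/20.6 = 160 − 1116/20.6 ≈ 105.825.
Pooling payoff: 0.24 × 160 + 0.76 × 67 = 89.32.
Difference: 105.825 − 89.32 = 16.505, i.e. 16.5 to one decimal place.
The high-ability type prefers to separate.

16.5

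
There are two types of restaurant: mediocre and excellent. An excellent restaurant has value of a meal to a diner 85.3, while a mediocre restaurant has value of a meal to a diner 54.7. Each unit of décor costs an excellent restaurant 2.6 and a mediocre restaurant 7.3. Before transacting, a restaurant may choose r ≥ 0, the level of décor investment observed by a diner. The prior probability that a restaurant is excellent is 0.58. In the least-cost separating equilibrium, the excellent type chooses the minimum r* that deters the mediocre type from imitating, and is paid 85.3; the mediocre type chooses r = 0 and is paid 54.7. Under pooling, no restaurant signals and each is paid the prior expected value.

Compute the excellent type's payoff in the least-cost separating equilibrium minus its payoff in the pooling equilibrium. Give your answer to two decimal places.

1.95

Least-cost separating signal: r* solves 54.7 = 85.3 − 7.3·r*, so r* = (85.3 − 54.7)/7.3 ≈ 4.1918.
Excellent type's separating payoff: 85.3 − 2.6 × r* = 85.3 − 2.6 × (85.3 − 54.7)/7.3 = 85.3 − 79.56/7.3 ≈ 74.4014.
Pooling payoff: 0.58 × 85.3 + 0.42 × 54.7 = 72.448.
Difference: 74.4014 − 72.448 = 1.9534, i.e. 1.95 to two decimal places.
The excellent type prefers to separate.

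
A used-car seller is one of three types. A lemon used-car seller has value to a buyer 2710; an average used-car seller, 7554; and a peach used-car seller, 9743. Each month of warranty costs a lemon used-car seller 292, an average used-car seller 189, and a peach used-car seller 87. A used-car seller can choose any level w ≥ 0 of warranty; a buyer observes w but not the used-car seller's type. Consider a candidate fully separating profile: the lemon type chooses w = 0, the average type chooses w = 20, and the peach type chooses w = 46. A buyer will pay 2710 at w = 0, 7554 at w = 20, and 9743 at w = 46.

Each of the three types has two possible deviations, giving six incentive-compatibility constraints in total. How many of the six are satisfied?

Peach (own payoff 9743 − 87×46 = 5741): to w=0 gives 2710 → no gain ✓; to w=20 gives 7554 − 87×20 = 5814 → profitable ✗.
Lemon (own payoff 2710): to w=20 gives 7554 − 292×20 = 1714 → no gain ✓; to w=46 gives 9743 − 292×46 = -3689 → no gain ✓.
Average (own payoff 7554 − 189×20 = 3774): to w=0 gives 2710 → no gain ✓; to w=46 gives 9743 − 189×46 = 1049 → no gain ✓.
5 of the 6 constraints hold; not an equilibrium.

5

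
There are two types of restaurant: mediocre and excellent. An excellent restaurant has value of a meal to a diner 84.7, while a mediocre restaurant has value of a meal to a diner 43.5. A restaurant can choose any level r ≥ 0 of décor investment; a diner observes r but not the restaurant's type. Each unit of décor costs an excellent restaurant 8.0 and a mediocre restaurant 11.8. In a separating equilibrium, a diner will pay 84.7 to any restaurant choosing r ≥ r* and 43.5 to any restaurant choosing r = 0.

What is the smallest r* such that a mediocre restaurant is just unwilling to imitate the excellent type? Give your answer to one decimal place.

A mediocre restaurant choosing r = 0 receives 43.5.
Imitating at r* instead would pay 84.7 at cost 11.8·r*, netting 84.7 − 11.8·r*.
Indifference: 43.5 = 84.7 − 11.8·r*, so r* = (84.7 − 43.5) / 11.8 ≈ 3.5.
This is the mediocre type's binding incentive-compatibility constraint; any r ≥ 3.5 sustains separation on that side.

3.5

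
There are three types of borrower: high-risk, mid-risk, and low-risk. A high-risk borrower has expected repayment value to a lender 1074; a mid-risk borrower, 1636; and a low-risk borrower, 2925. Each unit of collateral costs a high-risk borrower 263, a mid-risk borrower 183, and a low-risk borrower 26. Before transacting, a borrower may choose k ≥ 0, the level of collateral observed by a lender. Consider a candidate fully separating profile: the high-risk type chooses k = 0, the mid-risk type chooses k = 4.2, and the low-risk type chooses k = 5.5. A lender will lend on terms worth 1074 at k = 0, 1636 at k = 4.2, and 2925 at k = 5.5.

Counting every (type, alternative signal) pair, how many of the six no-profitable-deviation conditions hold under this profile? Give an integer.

3

High-risk (own payoff 1074): to k=4.2 gives 1636 − 263×4.2 = 531.4 → no gain ✓; to k=5.5 gives 2925 − 263×5.5 = 1478.5 → profitable ✗.
Low-risk (own payoff 2925 − 26×5.5 = 2782): to k=0 gives 1074 → no gain ✓; to k=4.2 gives 1636 − 26×4.2 = 1526.8 → no gain ✓.
Mid-risk (own payoff 1636 − 183×4.2 = 867.4): to k=0 gives 1074 → profitable ✗; to k=5.5 gives 2925 − 183×5.5 = 1918.5 → profitable ✗.
3 of the 6 constraints hold; not an equilibrium.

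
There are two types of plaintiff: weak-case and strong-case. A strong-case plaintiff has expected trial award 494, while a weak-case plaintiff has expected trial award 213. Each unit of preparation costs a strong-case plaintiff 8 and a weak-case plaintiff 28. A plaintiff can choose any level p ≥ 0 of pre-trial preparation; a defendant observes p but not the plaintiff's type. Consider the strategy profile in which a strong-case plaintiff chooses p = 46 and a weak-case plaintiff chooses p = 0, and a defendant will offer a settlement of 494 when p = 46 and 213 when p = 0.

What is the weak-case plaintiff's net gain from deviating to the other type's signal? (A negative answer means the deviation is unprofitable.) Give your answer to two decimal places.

Playing p = 0 the weak-case plaintiff receives 213.
Deviating to p = 46 brings payment 494 at cost 28 × 46 = 1288, netting -794.
Gain from deviating: -794 − 213 = -1007.00.
The gain is negative, so the weak-case type's incentive-compatibility constraint is satisfied.

-1007.00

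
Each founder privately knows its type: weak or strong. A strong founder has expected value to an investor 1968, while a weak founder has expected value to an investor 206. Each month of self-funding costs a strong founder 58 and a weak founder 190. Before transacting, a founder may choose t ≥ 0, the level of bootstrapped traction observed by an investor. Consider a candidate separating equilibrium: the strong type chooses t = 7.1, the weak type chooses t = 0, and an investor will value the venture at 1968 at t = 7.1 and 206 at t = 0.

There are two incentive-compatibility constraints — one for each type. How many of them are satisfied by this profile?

Weak type: stay at 0 → 206; mimic → 1968 − 190 × 7.1 = 619. IC fails (206 < 619).
Strong type: signal → 1968 − 58 × 7.1 = 1556.2; deviate to 0 → 206. IC holds (1556.2 ≥ 206).
1 of 2 constraints hold, so this profile is not an equilibrium.

1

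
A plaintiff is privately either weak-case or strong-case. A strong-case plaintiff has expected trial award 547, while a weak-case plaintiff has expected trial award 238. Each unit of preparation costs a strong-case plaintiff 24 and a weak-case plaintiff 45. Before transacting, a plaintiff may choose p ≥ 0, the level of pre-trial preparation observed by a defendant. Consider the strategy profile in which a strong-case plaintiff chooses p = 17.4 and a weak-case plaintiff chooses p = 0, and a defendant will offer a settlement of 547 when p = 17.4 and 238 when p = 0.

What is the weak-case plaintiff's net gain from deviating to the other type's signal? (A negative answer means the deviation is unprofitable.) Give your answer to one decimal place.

-474.0

Playing p = 0 the weak-case plaintiff receives 238.
Deviating to p = 17.4 brings payment 547 at cost 45 × 17.4 = 783, netting -236.
Gain from deviating: -236 − 238 = -474.0.
The gain is negative, so the weak-case type's incentive-compatibility constraint is satisfied.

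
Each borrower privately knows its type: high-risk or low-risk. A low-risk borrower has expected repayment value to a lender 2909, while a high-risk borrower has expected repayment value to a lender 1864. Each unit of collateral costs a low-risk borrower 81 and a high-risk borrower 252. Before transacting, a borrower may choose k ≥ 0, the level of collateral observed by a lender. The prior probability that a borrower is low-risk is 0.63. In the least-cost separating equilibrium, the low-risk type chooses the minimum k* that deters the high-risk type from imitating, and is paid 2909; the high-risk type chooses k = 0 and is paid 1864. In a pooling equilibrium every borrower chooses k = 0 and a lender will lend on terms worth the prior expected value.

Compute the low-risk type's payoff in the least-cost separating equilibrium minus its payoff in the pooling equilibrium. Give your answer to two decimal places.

Least-cost separating signal: k* solves 1864 = 2909 − 252·k*, so k* = (2909 − 1864)/252 ≈ 4.1468.
Low-risk type's separating payoff: 2909 − 81 × k* = 2909 − 81 × (2909 − 1864)/252 = 2909 − 84645/252 ≈ 2573.1071.
Pooling payoff: 0.63 × 2909 + 0.37 × 1864 = 2522.35.
Difference: 2573.1071 − 2522.35 = 50.7571, i.e. 50.76 to two decimal places.
The low-risk type prefers to separate.

50.76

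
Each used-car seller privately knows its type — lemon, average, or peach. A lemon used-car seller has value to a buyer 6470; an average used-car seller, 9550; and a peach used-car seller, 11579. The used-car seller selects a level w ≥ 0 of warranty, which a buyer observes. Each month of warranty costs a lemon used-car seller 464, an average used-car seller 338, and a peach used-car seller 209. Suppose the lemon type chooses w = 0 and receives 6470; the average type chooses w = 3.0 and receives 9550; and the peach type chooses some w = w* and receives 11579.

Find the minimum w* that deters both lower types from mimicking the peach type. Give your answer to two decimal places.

Lemon type (on-path payoff 6470) won't mimic when 6470 ≥ 11579 − 464·w*, i.e. w* ≥ 11.01.
Average type (on-path payoff 9550 − 338×3.0 = 8536) won't mimic when 8536 ≥ 11579 − 338·w*, i.e. w* ≥ 9.00.
Both must hold, so w* = max(11.01, 9.00) = 11.01. The lemon type's constraint binds.

11.01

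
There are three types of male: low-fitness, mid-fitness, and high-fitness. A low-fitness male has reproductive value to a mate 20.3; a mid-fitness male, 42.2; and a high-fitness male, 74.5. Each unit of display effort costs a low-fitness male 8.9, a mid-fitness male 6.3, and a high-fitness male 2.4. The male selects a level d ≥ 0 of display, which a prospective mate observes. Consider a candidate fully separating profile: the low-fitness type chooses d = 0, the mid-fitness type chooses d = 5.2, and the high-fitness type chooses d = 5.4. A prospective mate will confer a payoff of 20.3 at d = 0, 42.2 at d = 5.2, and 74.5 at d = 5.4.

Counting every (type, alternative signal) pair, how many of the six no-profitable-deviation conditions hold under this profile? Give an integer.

3

Mid-fitness (own payoff 42.2 − 6.3×5.2 = 9.44): to d=0 gives 20.3 → profitable ✗; to d=5.4 gives 74.5 − 6.3×5.4 = 40.48 → profitable ✗.
High-fitness (own payoff 74.5 − 2.4×5.4 = 61.54): to d=0 gives 20.3 → no gain ✓; to d=5.2 gives 42.2 − 2.4×5.2 = 29.72 → no gain ✓.
Low-fitness (own payoff 20.3): to d=5.2 gives 42.2 − 8.9×5.2 = -4.08 → no gain ✓; to d=5.4 gives 74.5 − 8.9×5.4 = 26.44 → profitable ✗.
3 of the 6 constraints hold; not an equilibrium.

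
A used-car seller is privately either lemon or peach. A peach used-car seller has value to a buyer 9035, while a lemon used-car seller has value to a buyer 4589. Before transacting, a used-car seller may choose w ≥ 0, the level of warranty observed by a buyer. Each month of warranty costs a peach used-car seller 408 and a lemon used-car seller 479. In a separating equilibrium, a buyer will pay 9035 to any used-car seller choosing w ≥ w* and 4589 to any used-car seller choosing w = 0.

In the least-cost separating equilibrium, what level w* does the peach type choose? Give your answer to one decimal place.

9.3

A lemon used-car seller choosing w = 0 receives 4589.
Imitating at w* instead would pay 9035 at cost 479·w*, netting 9035 − 479·w*.
Indifference: 4589 = 9035 − 479·w*, so w* = (9035 − 4589) / 479 ≈ 9.3.
This is the lemon type's binding incentive-compatibility constraint; any w ≥ 9.3 sustains separation on that side.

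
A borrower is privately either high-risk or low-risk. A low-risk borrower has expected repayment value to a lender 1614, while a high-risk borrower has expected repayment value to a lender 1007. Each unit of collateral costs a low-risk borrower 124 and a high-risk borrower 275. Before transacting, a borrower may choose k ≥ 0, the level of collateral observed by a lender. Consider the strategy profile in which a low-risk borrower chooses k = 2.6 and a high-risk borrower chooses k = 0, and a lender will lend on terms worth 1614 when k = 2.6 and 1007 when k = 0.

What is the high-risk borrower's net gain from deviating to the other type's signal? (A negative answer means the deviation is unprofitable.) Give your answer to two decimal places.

Playing k = 0 the high-risk borrower receives 1007.
Deviating to k = 2.6 brings payment 1614 at cost 275 × 2.6 = 715, netting 899.
Gain from deviating: 899 − 1007 = -108.00.
The gain is negative, so the high-risk type's incentive-compatibility constraint is satisfied.

-108.00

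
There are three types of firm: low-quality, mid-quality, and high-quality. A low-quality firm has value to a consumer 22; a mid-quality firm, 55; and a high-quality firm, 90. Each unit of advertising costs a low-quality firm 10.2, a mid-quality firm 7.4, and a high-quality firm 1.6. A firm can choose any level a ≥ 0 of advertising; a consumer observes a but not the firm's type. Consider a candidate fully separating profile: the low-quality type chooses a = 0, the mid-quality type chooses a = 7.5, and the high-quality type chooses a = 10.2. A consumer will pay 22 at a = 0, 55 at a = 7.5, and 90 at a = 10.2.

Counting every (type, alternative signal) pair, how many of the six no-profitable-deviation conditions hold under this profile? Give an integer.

High-quality (own payoff 90 − 1.6×10.2 = 73.68): to a=0 gives 22 → no gain ✓; to a=7.5 gives 55 − 1.6×7.5 = 43 → no gain ✓.
Low-quality (own payoff 22): to a=7.5 gives 55 − 10.2×7.5 = -21.5 → no gain ✓; to a=10.2 gives 90 − 10.2×10.2 = -14.04 → no gain ✓.
Mid-quality (own payoff 55 − 7.4×7.5 = -0.5): to a=0 gives 22 → profitable ✗; to a=10.2 gives 90 − 7.4×10.2 = 14.52 → profitable ✗.
4 of the 6 constraints hold; not an equilibrium.

4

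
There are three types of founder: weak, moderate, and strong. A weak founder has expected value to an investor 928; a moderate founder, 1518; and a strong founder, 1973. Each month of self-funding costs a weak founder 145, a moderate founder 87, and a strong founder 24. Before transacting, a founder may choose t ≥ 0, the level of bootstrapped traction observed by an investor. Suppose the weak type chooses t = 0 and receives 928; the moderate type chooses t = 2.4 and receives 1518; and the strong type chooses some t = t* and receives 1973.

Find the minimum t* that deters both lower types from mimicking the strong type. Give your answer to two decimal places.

7.63

Moderate type (on-path payoff 1518 − 87×2.4 = 1309.2) won't mimic when 1309.2 ≥ 1973 − 87·t*, i.e. t* ≥ 7.63.
Weak type (on-path payoff 928) won't mimic when 928 ≥ 1973 − 145·t*, i.e. t* ≥ 7.21.
Both must hold, so t* = max(7.21, 7.63) = 7.63. The moderate type's constraint binds.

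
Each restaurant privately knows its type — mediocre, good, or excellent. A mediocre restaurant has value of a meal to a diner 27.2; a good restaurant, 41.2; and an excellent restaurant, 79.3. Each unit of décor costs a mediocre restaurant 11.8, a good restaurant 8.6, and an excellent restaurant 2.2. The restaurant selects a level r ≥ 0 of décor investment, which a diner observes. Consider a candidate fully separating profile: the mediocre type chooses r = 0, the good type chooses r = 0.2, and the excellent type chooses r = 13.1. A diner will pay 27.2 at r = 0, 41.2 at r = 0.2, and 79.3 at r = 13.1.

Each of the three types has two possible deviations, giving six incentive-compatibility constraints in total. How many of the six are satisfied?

5

Mediocre (own payoff 27.2): to r=0.2 gives 41.2 − 11.8×0.2 = 38.84 → profitable ✗; to r=13.1 gives 79.3 − 11.8×13.1 = -75.28 → no gain ✓.
Excellent (own payoff 79.3 − 2.2×13.1 = 50.48): to r=0 gives 27.2 → no gain ✓; to r=0.2 gives 41.2 − 2.2×0.2 = 40.76 → no gain ✓.
Good (own payoff 41.2 − 8.6×0.2 = 39.48): to r=0 gives 27.2 → no gain ✓; to r=13.1 gives 79.3 − 8.6×13.1 = -33.36 → no gain ✓.
5 of the 6 constraints hold; not an equilibrium.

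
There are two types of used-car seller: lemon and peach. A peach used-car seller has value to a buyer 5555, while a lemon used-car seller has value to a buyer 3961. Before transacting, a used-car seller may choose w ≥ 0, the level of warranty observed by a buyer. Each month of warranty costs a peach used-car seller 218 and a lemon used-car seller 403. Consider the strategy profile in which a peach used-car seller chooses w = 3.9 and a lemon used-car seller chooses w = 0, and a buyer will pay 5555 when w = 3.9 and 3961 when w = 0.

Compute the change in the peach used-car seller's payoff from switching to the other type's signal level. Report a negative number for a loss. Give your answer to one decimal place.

Playing w = 3.9 the peach used-car seller receives 5555 − 218 × 3.9 = 4704.8.
Deviating to w = 0 yields 3961 instead.
Gain from deviating: 3961 − 4704.8 = -743.8.
The gain is negative, so the peach type's incentive-compatibility constraint is satisfied.

-743.8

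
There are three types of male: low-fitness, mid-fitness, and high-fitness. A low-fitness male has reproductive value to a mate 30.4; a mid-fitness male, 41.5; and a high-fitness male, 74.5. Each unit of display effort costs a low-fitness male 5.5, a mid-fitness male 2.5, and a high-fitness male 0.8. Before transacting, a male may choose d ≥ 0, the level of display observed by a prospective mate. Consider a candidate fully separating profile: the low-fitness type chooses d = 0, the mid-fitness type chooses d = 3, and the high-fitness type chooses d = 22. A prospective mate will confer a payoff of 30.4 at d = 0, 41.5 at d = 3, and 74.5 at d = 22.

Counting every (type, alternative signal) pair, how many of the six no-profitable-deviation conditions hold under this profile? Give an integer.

High-fitness (own payoff 74.5 − 0.8×22 = 56.9): to d=0 gives 30.4 → no gain ✓; to d=3 gives 41.5 − 0.8×3 = 39.1 → no gain ✓.
Mid-fitness (own payoff 41.5 − 2.5×3 = 34): to d=0 gives 30.4 → no gain ✓; to d=22 gives 74.5 − 2.5×22 = 19.5 → no gain ✓.
Low-fitness (own payoff 30.4): to d=3 gives 41.5 − 5.5×3 = 25 → no gain ✓; to d=22 gives 74.5 − 5.5×22 = -46.5 → no gain ✓.
6 of the 6 constraints hold; this profile is a separating equilibrium.

6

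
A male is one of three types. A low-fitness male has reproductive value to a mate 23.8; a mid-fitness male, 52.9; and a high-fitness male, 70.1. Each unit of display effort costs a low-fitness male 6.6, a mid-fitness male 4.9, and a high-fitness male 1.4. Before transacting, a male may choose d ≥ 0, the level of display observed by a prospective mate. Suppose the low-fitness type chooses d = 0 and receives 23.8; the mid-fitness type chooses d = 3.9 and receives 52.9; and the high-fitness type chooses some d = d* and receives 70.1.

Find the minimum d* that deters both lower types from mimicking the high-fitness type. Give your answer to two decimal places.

Mid-fitness type (on-path payoff 52.9 − 4.9×3.9 = 33.79) won't mimic when 33.79 ≥ 70.1 − 4.9·d*, i.e. d* ≥ 7.41.
Low-fitness type (on-path payoff 23.8) won't mimic when 23.8 ≥ 70.1 − 6.6·d*, i.e. d* ≥ 7.02.
Both must hold, so d* = max(7.02, 7.41) = 7.41. The mid-fitness type's constraint binds.

7.41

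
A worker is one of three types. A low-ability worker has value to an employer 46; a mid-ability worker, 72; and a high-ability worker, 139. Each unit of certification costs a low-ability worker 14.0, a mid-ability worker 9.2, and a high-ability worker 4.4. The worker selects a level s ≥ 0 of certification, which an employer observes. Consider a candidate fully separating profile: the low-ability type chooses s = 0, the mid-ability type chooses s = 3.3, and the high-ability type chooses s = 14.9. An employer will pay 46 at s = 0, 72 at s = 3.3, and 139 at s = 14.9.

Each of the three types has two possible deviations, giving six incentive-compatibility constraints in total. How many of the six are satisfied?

5

Low-ability (own payoff 46): to s=3.3 gives 72 − 14.0×3.3 = 25.8 → no gain ✓; to s=14.9 gives 139 − 14.0×14.9 = -69.6 → no gain ✓.
Mid-ability (own payoff 72 − 9.2×3.3 = 41.64): to s=0 gives 46 → profitable ✗; to s=14.9 gives 139 − 9.2×14.9 = 1.92 → no gain ✓.
High-ability (own payoff 139 − 4.4×14.9 = 73.44): to s=0 gives 46 → no gain ✓; to s=3.3 gives 72 − 4.4×3.3 = 57.48 → no gain ✓.
5 of the 6 constraints hold; not an equilibrium.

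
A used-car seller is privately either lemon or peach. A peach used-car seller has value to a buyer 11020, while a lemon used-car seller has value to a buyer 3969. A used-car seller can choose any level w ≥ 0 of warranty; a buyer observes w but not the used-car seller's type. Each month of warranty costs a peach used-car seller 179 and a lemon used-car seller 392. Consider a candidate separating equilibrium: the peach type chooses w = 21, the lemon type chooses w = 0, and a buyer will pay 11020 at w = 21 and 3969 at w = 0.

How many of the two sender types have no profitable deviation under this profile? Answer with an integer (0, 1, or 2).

Lemon type: stay at 0 → 3969; mimic → 11020 − 392 × 21 = 2788. IC holds (3969 ≥ 2788).
Peach type: signal → 11020 − 179 × 21 = 7261; deviate to 0 → 3969. IC holds (7261 ≥ 3969).
2 of 2 constraints hold, so this is a separating equilibrium.

2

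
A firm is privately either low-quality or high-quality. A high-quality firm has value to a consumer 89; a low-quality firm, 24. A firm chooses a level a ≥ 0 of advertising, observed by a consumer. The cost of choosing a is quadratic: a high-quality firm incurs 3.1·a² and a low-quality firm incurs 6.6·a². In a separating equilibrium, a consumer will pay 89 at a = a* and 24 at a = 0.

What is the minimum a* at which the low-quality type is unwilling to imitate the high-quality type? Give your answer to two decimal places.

3.14

The low-quality type at a = 0 receives 24; imitating at a* yields 89 − 6.6·a*².
Indifference: 24 = 89 − 6.6·a*², so a*² = (89 − 24) / 6.6 ≈ 9.8485.
a* = √9.8485 ≈ 3.14.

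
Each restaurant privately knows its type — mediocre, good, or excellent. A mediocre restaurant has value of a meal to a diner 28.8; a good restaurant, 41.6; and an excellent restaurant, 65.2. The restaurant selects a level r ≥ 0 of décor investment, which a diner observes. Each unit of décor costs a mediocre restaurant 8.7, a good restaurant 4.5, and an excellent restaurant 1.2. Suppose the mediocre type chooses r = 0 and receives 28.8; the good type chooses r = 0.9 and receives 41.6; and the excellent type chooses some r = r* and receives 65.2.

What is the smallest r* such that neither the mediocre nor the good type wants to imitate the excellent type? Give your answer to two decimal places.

6.14

Mediocre type (on-path payoff 28.8) won't mimic when 28.8 ≥ 65.2 − 8.7·r*, i.e. r* ≥ 4.18.
Good type (on-path payoff 41.6 − 4.5×0.9 = 37.55) won't mimic when 37.55 ≥ 65.2 − 4.5·r*, i.e. r* ≥ 6.14.
Both must hold, so r* = max(4.18, 6.14) = 6.14. The good type's constraint binds.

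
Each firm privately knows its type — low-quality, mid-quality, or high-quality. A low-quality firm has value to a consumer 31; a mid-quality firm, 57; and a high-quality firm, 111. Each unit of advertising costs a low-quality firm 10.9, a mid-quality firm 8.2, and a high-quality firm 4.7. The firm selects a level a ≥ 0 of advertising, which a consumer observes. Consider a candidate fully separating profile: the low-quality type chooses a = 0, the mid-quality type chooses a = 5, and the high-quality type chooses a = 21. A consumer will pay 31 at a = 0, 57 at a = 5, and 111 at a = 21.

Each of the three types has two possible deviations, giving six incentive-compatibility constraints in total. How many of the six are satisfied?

3

High-quality (own payoff 111 − 4.7×21 = 12.3): to a=0 gives 31 → profitable ✗; to a=5 gives 57 − 4.7×5 = 33.5 → profitable ✗.
Mid-quality (own payoff 57 − 8.2×5 = 16): to a=0 gives 31 → profitable ✗; to a=21 gives 111 − 8.2×21 = -61.2 → no gain ✓.
Low-quality (own payoff 31): to a=5 gives 57 − 10.9×5 = 2.5 → no gain ✓; to a=21 gives 111 − 10.9×21 = -117.9 → no gain ✓.
3 of the 6 constraints hold; not an equilibrium.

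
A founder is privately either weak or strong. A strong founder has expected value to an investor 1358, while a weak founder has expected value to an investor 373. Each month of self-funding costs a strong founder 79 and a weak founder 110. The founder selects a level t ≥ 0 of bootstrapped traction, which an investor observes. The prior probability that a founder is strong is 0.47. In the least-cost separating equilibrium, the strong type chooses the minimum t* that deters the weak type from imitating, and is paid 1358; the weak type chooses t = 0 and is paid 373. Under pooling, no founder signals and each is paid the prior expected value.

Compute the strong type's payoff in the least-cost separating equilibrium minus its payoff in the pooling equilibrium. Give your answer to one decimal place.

Least-cost separating signal: t* solves 373 = 1358 − 110·t*, so t* = (1358 − 373)/110 ≈ 8.9545.
Strong type's separating payoff: 1358 − 79 × t* = 1358 − 79 × (1358 − 373)/110 = 1358 − 77815/110 ≈ 650.591.
Pooling payoff: 0.47 × 1358 + 0.53 × 373 = 835.95.
Difference: 650.591 − 835.95 = -185.359, i.e. -185.4 to one decimal place.
The strong type would prefer the pooling outcome.

-185.4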